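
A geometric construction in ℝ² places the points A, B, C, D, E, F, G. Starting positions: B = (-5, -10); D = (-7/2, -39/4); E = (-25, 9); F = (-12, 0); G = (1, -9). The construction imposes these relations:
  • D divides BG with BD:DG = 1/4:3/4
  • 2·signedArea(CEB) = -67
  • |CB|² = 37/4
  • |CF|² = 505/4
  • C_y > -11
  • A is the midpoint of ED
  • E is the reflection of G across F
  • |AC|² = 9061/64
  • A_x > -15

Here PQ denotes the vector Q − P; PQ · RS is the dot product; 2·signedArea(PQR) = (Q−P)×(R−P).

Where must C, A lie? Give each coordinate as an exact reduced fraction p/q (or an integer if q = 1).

A = (-57/4, -3/8)
C = (-8, -21/2)

1. C_x = -8  [line 19·x + 20·y + 362 = 0 ∩ |CB|² = 37/4]
2. C_y = -21/2  [line 19·x + 20·y + 362 = 0 ∩ |CB|² = 37/4]
   → C = (-8, -21/2)
3. A_x = -57/4  [A is the midpoint of ED]
4. A_y = -3/8  [A is the midpoint of ED]
   → A = (-57/4, -3/8)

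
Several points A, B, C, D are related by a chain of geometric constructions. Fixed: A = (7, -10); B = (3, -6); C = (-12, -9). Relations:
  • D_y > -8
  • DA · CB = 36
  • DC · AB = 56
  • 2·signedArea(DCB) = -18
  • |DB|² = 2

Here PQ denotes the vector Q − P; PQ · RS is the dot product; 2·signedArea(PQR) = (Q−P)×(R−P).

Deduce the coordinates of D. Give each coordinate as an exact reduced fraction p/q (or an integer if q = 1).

1. D_x = 4  [DA · CB = 36 ∩ DC · AB = 56]
2. D_y = -7  [DA · CB = 36 ∩ DC · AB = 56]
   → D = (4, -7)

D = (4, -7)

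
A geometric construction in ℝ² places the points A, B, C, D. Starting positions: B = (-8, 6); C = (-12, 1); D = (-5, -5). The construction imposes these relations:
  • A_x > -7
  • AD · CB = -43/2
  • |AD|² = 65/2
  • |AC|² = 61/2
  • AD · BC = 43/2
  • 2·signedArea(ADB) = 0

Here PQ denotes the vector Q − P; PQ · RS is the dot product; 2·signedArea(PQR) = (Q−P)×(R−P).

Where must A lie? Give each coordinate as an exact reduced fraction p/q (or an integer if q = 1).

A = (-13/2, 1/2)

1. A_x = -13/2  [2·signedArea(ADB) = 0 ∩ AD · CB = -43/2]
2. A_y = 1/2  [2·signedArea(ADB) = 0 ∩ AD · CB = -43/2]
   → A = (-13/2, 1/2)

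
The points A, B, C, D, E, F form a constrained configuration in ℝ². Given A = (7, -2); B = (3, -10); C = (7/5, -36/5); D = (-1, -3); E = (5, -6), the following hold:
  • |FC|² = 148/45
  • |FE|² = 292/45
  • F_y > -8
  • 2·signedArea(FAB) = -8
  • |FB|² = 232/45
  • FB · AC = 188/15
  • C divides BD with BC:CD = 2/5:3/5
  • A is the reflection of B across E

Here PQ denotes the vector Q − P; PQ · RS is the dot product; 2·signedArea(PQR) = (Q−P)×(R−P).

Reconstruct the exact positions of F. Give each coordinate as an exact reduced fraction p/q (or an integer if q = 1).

1. F_x = 47/15  [FB · AC = 188/15 ∩ 2·signedArea(FAB) = -8]
2. F_y = -116/15  [FB · AC = 188/15 ∩ 2·signedArea(FAB) = -8]
   → F = (47/15, -116/15)

F = (47/15, -116/15)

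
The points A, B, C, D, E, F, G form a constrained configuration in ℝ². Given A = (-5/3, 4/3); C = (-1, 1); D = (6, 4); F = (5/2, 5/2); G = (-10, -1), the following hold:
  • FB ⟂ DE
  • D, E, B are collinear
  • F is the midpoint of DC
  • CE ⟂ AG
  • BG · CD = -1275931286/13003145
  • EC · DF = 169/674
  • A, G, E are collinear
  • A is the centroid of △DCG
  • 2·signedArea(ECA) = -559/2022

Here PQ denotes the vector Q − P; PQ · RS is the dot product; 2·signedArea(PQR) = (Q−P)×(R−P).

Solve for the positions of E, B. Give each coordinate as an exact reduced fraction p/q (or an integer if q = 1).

B = (62853747/26006290, 71142391/26006290)
E = (-765/674, 999/674)

1. E_x = -765/674  [A, G, E are collinear ∩ CE ⟂ AG]
2. E_y = 999/674  [A, G, E are collinear ∩ CE ⟂ AG]
   → E = (-765/674, 999/674)
3. B_x = 62853747/26006290  [D, E, B are collinear ∩ FB ⟂ DE]
4. B_y = 71142391/26006290  [D, E, B are collinear ∩ FB ⟂ DE]
   → B = (62853747/26006290, 71142391/26006290)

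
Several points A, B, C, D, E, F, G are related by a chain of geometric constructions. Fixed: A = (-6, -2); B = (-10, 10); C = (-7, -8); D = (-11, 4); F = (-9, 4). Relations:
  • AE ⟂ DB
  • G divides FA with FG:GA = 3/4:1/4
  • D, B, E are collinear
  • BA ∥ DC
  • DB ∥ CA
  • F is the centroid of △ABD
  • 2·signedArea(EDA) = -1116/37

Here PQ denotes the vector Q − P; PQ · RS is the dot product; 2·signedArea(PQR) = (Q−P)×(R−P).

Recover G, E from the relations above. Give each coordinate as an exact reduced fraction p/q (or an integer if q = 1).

E = (-438/37, -38/37)
G = (-27/4, -1/2)

1. G_x = -27/4  [G divides FA with FG:GA = 3/4:1/4]
2. G_y = -1/2  [G divides FA with FG:GA = 3/4:1/4]
   → G = (-27/4, -1/2)
3. E_x = -438/37  [D, B, E are collinear ∩ AE ⟂ DB]
4. E_y = -38/37  [D, B, E are collinear ∩ AE ⟂ DB]
   → E = (-438/37, -38/37)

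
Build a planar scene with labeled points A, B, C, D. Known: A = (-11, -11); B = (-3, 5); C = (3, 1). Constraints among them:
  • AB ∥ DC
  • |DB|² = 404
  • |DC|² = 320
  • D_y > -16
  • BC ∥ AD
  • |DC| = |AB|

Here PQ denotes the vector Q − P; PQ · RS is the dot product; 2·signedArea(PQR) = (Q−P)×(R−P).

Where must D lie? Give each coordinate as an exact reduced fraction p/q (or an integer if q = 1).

1. D_x = -5  [AB ∥ DC ∩ BC ∥ AD]
2. D_y = -15  [AB ∥ DC ∩ BC ∥ AD]
   → D = (-5, -15)

D = (-5, -15)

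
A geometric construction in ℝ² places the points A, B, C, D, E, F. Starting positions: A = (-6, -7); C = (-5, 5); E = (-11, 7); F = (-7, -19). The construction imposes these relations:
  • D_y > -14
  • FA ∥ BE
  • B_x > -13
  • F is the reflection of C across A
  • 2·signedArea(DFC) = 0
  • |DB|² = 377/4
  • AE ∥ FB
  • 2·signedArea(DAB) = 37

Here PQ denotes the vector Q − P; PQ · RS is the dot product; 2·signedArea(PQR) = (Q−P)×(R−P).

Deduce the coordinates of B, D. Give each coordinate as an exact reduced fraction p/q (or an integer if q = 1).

1. B_x = -12  [FA ∥ BE ∩ AE ∥ FB]
2. B_y = -5  [FA ∥ BE ∩ AE ∥ FB]
   → B = (-12, -5)
3. D_x = -13/2  [2·signedArea(DFC) = 0 ∩ 2·signedArea(DAB) = 37]
4. D_y = -13  [2·signedArea(DFC) = 0 ∩ 2·signedArea(DAB) = 37]
   → D = (-13/2, -13)

B = (-12, -5)
D = (-13/2, -13)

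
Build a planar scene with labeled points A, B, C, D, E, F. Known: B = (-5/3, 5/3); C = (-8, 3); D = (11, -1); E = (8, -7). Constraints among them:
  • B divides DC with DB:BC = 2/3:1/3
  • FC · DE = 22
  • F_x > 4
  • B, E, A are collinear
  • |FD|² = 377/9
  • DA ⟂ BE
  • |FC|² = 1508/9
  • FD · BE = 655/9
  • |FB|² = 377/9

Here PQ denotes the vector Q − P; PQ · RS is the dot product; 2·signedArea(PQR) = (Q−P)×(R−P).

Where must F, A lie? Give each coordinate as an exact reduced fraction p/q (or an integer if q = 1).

A = (10135/1517, -8825/1517)
F = (14/3, 1/3)

1. F_x = 14/3  [FC · DE = 22 ∩ FD · BE = 655/9]
2. F_y = 1/3  [FC · DE = 22 ∩ FD · BE = 655/9]
   → F = (14/3, 1/3)
3. A_x = 10135/1517  [B, E, A are collinear ∩ DA ⟂ BE]
4. A_y = -8825/1517  [B, E, A are collinear ∩ DA ⟂ BE]
   → A = (10135/1517, -8825/1517)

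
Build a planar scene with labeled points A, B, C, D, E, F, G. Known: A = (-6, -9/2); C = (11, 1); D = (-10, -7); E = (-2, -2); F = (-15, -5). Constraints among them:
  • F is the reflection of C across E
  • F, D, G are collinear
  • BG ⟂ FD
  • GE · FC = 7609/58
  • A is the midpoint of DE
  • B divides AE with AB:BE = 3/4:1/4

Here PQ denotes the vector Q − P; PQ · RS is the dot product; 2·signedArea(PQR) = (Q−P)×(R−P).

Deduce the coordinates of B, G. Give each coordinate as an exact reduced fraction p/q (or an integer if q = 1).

B = (-3, -21/8)
G = (-635/116, -511/58)

1. B_x = -3  [B divides AE with AB:BE = 3/4:1/4]
2. B_y = -21/8  [B divides AE with AB:BE = 3/4:1/4]
   → B = (-3, -21/8)
3. G_x = -635/116  [F, D, G are collinear ∩ BG ⟂ FD]
4. G_y = -511/58  [F, D, G are collinear ∩ BG ⟂ FD]
   → G = (-635/116, -511/58)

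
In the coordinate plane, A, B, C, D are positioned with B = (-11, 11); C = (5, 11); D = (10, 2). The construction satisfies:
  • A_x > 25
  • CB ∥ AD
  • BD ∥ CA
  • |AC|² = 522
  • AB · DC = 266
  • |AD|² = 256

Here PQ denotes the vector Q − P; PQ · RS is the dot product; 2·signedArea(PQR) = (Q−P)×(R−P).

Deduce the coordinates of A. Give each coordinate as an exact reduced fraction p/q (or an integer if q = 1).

A = (26, 2)

1. A_x = 26  [CB ∥ AD ∩ BD ∥ CA]
2. A_y = 2  [CB ∥ AD ∩ BD ∥ CA]
   → A = (26, 2)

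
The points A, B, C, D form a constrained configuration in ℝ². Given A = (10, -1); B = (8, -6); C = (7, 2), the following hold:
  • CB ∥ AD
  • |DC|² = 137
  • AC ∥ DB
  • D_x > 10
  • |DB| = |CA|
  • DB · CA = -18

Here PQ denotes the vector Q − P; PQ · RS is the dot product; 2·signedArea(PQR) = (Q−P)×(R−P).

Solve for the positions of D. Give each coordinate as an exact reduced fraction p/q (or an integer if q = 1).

D = (11, -9)

1. D_x = 11  [AC ∥ DB ∩ CB ∥ AD]
2. D_y = -9  [AC ∥ DB ∩ CB ∥ AD]
   → D = (11, -9)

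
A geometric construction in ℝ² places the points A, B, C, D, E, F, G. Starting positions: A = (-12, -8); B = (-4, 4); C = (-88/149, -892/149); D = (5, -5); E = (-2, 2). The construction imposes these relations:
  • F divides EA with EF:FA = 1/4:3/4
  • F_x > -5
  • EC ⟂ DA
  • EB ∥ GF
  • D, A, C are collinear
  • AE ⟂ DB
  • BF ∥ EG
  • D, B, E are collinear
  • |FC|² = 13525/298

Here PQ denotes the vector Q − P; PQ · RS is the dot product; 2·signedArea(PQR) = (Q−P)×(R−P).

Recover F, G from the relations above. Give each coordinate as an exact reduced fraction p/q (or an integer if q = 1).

F = (-9/2, -1/2)
G = (-5/2, -5/2)

1. F_x = -9/2  [F divides EA with EF:FA = 1/4:3/4]
2. F_y = -1/2  [F divides EA with EF:FA = 1/4:3/4]
   → F = (-9/2, -1/2)
3. G_x = -5/2  [EB ∥ GF ∩ BF ∥ EG]
4. G_y = -5/2  [EB ∥ GF ∩ BF ∥ EG]
   → G = (-5/2, -5/2)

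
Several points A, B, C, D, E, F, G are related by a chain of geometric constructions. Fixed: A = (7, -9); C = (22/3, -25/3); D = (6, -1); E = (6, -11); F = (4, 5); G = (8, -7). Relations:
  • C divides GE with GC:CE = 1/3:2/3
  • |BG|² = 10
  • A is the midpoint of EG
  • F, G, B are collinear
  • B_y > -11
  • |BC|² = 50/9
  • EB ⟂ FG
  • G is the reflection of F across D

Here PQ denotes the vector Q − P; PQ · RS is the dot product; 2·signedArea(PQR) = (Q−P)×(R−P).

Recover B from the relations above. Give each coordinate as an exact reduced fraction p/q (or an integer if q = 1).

B = (9, -10)

1. B_x = 9  [F, G, B are collinear ∩ EB ⟂ FG]
2. B_y = -10  [F, G, B are collinear ∩ EB ⟂ FG]
   → B = (9, -10)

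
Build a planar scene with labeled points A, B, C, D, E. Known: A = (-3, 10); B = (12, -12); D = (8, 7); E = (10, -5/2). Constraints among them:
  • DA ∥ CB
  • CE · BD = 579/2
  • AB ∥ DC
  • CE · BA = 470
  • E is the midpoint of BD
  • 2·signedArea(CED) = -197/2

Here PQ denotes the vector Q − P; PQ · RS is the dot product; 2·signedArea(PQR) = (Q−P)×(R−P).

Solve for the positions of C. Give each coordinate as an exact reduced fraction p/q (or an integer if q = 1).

C = (23, -15)

1. C_x = 23  [DA ∥ CB ∩ AB ∥ DC]
2. C_y = -15  [DA ∥ CB ∩ AB ∥ DC]
   → C = (23, -15)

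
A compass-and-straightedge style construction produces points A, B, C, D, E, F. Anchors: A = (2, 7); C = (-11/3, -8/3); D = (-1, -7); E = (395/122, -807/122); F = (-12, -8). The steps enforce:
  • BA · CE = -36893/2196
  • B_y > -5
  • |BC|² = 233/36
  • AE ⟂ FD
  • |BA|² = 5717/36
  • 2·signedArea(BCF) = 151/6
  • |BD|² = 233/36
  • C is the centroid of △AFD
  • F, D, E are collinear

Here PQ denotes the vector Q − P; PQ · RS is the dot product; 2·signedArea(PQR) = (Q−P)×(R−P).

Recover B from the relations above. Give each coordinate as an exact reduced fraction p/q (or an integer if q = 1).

1. B_x = -7/3  [2·signedArea(BCF) = 151/6 ∩ BA · CE = -36893/2196]
2. B_y = -29/6  [2·signedArea(BCF) = 151/6 ∩ BA · CE = -36893/2196]
   → B = (-7/3, -29/6)

B = (-7/3, -29/6)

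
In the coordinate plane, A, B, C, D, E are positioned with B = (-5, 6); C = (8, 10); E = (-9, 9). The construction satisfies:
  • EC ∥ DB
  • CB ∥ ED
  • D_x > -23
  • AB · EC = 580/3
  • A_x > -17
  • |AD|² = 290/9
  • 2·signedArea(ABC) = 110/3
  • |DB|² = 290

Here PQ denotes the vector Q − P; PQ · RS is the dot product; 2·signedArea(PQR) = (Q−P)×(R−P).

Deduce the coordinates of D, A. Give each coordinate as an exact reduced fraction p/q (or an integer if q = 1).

A = (-49/3, 16/3)
D = (-22, 5)

1. D_x = -22  [EC ∥ DB ∩ CB ∥ ED]
2. D_y = 5  [EC ∥ DB ∩ CB ∥ ED]
   → D = (-22, 5)
3. A_x = -49/3  [2·signedArea(ABC) = 110/3 ∩ AB · EC = 580/3]
4. A_y = 16/3  [2·signedArea(ABC) = 110/3 ∩ AB · EC = 580/3]
   → A = (-49/3, 16/3)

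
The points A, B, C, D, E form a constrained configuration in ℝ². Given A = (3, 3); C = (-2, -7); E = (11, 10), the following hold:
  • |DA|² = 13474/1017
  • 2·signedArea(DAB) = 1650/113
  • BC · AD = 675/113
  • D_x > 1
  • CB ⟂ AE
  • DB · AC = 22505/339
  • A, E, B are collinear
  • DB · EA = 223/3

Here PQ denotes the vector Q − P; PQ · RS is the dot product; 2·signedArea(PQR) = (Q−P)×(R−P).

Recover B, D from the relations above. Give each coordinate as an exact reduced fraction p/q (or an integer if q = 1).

1. B_x = -541/113  [A, E, B are collinear ∩ CB ⟂ AE]
2. B_y = -431/113  [A, E, B are collinear ∩ CB ⟂ AE]
   → B = (-541/113, -431/113)
3. D_x = 476/339  [DB · EA = 223/3 ∩ BC · AD = 675/113]
4. D_y = -92/339  [DB · EA = 223/3 ∩ BC · AD = 675/113]
   → D = (476/339, -92/339)

B = (-541/113, -431/113)
D = (476/339, -92/339)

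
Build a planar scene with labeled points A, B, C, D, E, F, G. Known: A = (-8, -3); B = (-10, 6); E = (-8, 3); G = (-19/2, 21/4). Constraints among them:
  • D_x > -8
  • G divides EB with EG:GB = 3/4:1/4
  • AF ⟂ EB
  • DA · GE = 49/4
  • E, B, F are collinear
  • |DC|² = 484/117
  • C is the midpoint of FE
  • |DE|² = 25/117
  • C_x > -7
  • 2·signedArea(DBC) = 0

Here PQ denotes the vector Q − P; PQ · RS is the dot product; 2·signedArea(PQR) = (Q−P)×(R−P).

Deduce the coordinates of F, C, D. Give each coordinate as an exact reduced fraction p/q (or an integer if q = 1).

C = (-86/13, 12/13)
D = (-302/39, 34/13)
F = (-68/13, -15/13)

1. F_x = -68/13  [E, B, F are collinear ∩ AF ⟂ EB]
2. F_y = -15/13  [E, B, F are collinear ∩ AF ⟂ EB]
   → F = (-68/13, -15/13)
3. C_x = -86/13  [C is the midpoint of FE]
4. C_y = 12/13  [C is the midpoint of FE]
   → C = (-86/13, 12/13)
5. D_x = -302/39  [2·signedArea(DBC) = 0 ∩ DA · GE = 49/4]
6. D_y = 34/13  [2·signedArea(DBC) = 0 ∩ DA · GE = 49/4]
   → D = (-302/39, 34/13)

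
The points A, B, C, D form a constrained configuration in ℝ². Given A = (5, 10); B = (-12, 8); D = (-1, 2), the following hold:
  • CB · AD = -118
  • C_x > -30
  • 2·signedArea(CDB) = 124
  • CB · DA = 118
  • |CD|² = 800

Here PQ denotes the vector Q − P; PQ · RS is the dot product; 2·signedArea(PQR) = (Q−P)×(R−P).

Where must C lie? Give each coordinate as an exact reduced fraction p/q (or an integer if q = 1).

1. C_x = -29  [CB · AD = -118 ∩ 2·signedArea(CDB) = 124]
2. C_y = 6  [CB · AD = -118 ∩ 2·signedArea(CDB) = 124]
   → C = (-29, 6)

C = (-29, 6)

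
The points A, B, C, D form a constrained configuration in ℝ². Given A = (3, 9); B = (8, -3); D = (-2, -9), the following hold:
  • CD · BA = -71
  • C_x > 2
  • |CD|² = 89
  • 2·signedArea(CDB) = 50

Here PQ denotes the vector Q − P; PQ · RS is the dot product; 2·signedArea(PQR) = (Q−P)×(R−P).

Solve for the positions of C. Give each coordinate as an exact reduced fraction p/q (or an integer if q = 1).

1. C_x = 3  [2·signedArea(CDB) = 50 ∩ CD · BA = -71]
2. C_y = -1  [2·signedArea(CDB) = 50 ∩ CD · BA = -71]
   → C = (3, -1)

C = (3, -1)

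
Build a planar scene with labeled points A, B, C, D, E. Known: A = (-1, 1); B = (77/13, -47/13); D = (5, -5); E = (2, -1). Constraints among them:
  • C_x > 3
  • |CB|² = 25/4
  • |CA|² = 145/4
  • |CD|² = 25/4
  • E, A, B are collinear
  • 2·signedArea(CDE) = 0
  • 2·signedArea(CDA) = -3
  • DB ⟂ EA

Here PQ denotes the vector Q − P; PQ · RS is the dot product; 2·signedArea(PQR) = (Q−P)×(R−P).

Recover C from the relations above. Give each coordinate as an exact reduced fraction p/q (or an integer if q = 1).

1. C_x = 7/2  [2·signedArea(CDE) = 0 ∩ 2·signedArea(CDA) = -3]
2. C_y = -3  [2·signedArea(CDE) = 0 ∩ 2·signedArea(CDA) = -3]
   → C = (7/2, -3)

C = (7/2, -3)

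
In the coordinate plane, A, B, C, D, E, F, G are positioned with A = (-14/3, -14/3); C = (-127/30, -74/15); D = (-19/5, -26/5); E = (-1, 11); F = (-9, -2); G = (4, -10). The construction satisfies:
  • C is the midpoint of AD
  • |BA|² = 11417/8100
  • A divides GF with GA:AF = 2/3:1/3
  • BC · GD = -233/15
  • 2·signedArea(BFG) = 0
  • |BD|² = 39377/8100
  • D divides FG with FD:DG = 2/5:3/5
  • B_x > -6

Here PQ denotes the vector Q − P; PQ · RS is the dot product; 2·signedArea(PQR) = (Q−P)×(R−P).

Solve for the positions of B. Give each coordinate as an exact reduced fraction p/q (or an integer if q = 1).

1. B_x = -511/90  [2·signedArea(BFG) = 0 ∩ BC · GD = -233/15]
2. B_y = -182/45  [2·signedArea(BFG) = 0 ∩ BC · GD = -233/15]
   → B = (-511/90, -182/45)

B = (-511/90, -182/45)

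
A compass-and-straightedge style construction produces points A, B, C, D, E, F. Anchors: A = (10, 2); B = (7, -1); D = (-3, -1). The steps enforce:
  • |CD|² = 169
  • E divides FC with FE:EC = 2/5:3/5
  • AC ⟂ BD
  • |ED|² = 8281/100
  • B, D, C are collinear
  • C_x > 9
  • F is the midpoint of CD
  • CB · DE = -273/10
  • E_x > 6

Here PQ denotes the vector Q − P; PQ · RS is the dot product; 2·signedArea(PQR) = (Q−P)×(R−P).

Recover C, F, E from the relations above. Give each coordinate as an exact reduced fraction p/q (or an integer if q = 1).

C = (10, -1)
E = (61/10, -1)
F = (7/2, -1)

1. C_x = 10  [B, D, C are collinear ∩ AC ⟂ BD]
2. C_y = -1  [B, D, C are collinear ∩ AC ⟂ BD]
   → C = (10, -1)
3. F_x = 7/2  [F is the midpoint of CD]
4. F_y = -1  [F is the midpoint of CD]
   → F = (7/2, -1)
5. E_x = 61/10  [E divides FC with FE:EC = 2/5:3/5]
6. E_y = -1  [E divides FC with FE:EC = 2/5:3/5]
   → E = (61/10, -1)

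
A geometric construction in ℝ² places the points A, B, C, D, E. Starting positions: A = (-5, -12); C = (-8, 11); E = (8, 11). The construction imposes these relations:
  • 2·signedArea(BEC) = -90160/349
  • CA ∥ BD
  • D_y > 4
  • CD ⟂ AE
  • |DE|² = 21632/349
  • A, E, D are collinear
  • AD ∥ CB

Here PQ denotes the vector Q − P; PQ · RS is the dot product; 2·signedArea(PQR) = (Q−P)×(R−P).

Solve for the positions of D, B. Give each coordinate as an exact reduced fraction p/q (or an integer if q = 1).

B = (393/349, 9474/349)
D = (1440/349, 1447/349)

1. D_x = 1440/349  [A, E, D are collinear ∩ CD ⟂ AE]
2. D_y = 1447/349  [A, E, D are collinear ∩ CD ⟂ AE]
   → D = (1440/349, 1447/349)
3. B_x = 393/349  [CA ∥ BD ∩ AD ∥ CB]
4. B_y = 9474/349  [CA ∥ BD ∩ AD ∥ CB]
   → B = (393/349, 9474/349)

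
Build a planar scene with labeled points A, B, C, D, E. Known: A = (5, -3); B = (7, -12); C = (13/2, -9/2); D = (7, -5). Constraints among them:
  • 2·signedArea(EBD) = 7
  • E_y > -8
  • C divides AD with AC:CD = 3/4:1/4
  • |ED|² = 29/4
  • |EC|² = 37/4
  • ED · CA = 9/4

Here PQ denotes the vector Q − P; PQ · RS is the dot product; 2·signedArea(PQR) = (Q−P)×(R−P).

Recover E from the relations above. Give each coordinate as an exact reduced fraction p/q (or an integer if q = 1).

E = (6, -15/2)

1. E_x = 6  [2·signedArea(EBD) = 7 ∩ ED · CA = 9/4]
2. E_y = -15/2  [2·signedArea(EBD) = 7 ∩ ED · CA = 9/4]
   → E = (6, -15/2)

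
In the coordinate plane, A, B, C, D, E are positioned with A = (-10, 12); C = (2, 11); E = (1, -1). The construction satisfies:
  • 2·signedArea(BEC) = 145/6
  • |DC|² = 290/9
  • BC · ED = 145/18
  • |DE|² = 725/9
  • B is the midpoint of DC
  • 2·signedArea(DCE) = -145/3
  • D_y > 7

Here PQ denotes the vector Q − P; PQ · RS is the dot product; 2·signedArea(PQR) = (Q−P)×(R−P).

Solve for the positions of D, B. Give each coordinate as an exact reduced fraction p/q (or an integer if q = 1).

B = (-1/6, 55/6)
D = (-7/3, 22/3)

1. D_x = -7/3  [line 12·x + -1·y + 106/3 = 0 ∩ |DE|² = 725/9]
2. D_y = 22/3  [line 12·x + -1·y + 106/3 = 0 ∩ |DE|² = 725/9]
   → D = (-7/3, 22/3)
3. B_x = -1/6  [B is the midpoint of DC]
4. B_y = 55/6  [B is the midpoint of DC]
   → B = (-1/6, 55/6)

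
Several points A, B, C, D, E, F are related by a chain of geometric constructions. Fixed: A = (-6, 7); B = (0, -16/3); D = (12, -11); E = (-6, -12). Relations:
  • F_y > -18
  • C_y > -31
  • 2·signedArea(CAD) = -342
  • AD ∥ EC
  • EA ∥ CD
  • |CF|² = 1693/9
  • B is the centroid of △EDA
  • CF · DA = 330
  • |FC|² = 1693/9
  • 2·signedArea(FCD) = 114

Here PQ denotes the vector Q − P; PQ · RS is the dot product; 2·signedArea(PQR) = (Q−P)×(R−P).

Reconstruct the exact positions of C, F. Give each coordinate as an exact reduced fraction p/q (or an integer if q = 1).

1. C_x = 12  [EA ∥ CD ∩ AD ∥ EC]
2. C_y = -30  [EA ∥ CD ∩ AD ∥ EC]
   → C = (12, -30)
3. F_x = 6  [2·signedArea(FCD) = 114 ∩ CF · DA = 330]
4. F_y = -53/3  [2·signedArea(FCD) = 114 ∩ CF · DA = 330]
   → F = (6, -53/3)

C = (12, -30)
F = (6, -53/3)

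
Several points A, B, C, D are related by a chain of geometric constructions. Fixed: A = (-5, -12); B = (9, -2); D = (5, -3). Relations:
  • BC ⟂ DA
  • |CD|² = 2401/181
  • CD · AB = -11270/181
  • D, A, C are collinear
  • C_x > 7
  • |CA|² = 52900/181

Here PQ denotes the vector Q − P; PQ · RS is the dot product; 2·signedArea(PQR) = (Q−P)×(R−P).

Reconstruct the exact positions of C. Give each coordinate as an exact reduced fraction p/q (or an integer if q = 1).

C = (1395/181, -102/181)

1. C_x = 1395/181  [D, A, C are collinear ∩ BC ⟂ DA]
2. C_y = -102/181  [D, A, C are collinear ∩ BC ⟂ DA]
   → C = (1395/181, -102/181)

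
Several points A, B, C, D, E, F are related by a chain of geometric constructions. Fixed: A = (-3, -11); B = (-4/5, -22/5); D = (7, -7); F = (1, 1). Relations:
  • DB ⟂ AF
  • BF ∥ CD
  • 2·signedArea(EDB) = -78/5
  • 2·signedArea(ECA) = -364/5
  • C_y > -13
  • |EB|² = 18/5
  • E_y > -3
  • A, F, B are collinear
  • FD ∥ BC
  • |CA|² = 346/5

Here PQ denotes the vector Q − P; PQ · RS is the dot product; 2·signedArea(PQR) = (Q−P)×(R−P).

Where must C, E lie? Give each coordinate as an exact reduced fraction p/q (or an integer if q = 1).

C = (26/5, -62/5)
E = (-1/5, -13/5)

1. C_x = 26/5  [BF ∥ CD ∩ FD ∥ BC]
2. C_y = -62/5  [BF ∥ CD ∩ FD ∥ BC]
   → C = (26/5, -62/5)
3. E_x = -1/5  [2·signedArea(ECA) = -364/5 ∩ 2·signedArea(EDB) = -78/5]
4. E_y = -13/5  [2·signedArea(ECA) = -364/5 ∩ 2·signedArea(EDB) = -78/5]
   → E = (-1/5, -13/5)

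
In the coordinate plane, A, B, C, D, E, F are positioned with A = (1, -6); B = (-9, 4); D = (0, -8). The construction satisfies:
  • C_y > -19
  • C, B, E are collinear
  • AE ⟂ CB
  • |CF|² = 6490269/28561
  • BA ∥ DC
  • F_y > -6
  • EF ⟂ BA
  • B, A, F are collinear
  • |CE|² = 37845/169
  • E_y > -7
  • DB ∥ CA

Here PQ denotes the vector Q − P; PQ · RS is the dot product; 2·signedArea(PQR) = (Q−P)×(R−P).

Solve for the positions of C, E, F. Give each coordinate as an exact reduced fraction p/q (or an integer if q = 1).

1. C_x = 10  [DB ∥ CA ∩ BA ∥ DC]
2. C_y = -18  [DB ∥ CA ∩ BA ∥ DC]
   → C = (10, -18)
3. E_x = 37/169  [C, B, E are collinear ∩ AE ⟂ CB]
4. E_y = -1128/169  [C, B, E are collinear ∩ AE ⟂ CB]
   → E = (37/169, -1128/169)
5. F_x = 160/169  [B, A, F are collinear ∩ EF ⟂ BA]
6. F_y = -1005/169  [B, A, F are collinear ∩ EF ⟂ BA]
   → F = (160/169, -1005/169)

C = (10, -18)
E = (37/169, -1128/169)
F = (160/169, -1005/169)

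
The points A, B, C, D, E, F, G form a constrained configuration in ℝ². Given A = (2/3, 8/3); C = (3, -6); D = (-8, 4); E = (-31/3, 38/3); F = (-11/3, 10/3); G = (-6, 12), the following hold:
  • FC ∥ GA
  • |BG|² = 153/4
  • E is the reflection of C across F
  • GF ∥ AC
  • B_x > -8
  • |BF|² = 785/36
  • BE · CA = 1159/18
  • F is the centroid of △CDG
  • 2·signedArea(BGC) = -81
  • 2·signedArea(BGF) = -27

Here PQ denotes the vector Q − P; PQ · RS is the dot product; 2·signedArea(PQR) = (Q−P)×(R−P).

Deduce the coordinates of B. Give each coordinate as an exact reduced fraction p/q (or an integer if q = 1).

B = (-15/2, 6)

1. B_x = -15/2  [2·signedArea(BGF) = -27 ∩ BE · CA = 1159/18]
2. B_y = 6  [2·signedArea(BGF) = -27 ∩ BE · CA = 1159/18]
   → B = (-15/2, 6)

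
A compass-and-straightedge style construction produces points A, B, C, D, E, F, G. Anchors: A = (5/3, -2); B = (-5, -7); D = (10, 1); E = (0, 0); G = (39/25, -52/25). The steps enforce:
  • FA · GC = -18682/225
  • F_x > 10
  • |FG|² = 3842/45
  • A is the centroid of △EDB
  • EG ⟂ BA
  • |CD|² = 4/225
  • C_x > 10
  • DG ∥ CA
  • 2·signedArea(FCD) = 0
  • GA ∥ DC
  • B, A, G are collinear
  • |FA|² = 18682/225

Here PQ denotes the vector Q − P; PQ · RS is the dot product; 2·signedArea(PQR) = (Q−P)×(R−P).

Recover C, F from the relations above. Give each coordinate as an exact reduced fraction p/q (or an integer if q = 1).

C = (758/75, 27/25)
F = (766/75, 29/25)

1. C_x = 758/75  [DG ∥ CA ∩ GA ∥ DC]
2. C_y = 27/25  [DG ∥ CA ∩ GA ∥ DC]
   → C = (758/75, 27/25)
3. F_x = 766/75  [2·signedArea(FCD) = 0 ∩ FA · GC = -18682/225]
4. F_y = 29/25  [2·signedArea(FCD) = 0 ∩ FA · GC = -18682/225]
   → F = (766/75, 29/25)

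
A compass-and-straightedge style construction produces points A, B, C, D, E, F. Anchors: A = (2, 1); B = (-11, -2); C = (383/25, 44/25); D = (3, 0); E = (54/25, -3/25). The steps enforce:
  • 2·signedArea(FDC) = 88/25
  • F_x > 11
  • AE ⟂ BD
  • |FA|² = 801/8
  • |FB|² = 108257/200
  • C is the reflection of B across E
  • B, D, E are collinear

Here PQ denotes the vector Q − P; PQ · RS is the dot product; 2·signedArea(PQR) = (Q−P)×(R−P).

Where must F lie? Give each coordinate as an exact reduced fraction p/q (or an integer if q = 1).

F = (1199/100, 157/100)

1. F_x = 1199/100  [line -44/25·x + 308/25·y + 44/25 = 0 ∩ |FA|² = 801/8]
2. F_y = 157/100  [line -44/25·x + 308/25·y + 44/25 = 0 ∩ |FA|² = 801/8]
   → F = (1199/100, 157/100)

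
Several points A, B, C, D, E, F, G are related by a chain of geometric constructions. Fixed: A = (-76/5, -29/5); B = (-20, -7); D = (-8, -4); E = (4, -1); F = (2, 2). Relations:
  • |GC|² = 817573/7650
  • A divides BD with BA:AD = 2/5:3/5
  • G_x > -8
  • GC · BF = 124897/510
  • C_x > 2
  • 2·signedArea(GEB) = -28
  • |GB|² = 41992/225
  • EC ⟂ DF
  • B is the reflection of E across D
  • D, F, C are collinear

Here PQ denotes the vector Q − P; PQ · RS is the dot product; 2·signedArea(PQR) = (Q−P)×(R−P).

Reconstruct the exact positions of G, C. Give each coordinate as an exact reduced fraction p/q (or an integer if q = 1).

1. G_x = -106/15  [line 6·x + -24·y + -20 = 0 ∩ |GB|² = 41992/225]
2. G_y = -13/5  [line 6·x + -24·y + -20 = 0 ∩ |GB|² = 41992/225]
   → G = (-106/15, -13/5)
3. C_x = 73/34  [D, F, C are collinear ∩ EC ⟂ DF]
4. C_y = 71/34  [D, F, C are collinear ∩ EC ⟂ DF]
   → C = (73/34, 71/34)

C = (73/34, 71/34)
G = (-106/15, -13/5)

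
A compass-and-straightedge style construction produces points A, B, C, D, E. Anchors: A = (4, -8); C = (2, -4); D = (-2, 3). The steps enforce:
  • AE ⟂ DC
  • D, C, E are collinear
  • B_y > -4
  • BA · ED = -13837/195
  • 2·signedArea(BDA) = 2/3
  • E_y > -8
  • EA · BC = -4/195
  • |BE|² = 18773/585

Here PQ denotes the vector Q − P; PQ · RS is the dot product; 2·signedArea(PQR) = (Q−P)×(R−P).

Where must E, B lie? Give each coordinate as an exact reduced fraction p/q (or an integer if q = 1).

1. E_x = 274/65  [D, C, E are collinear ∩ AE ⟂ DC]
2. E_y = -512/65  [D, C, E are collinear ∩ AE ⟂ DC]
   → E = (274/65, -512/65)
3. B_x = 4/3  [BA · ED = -13837/195 ∩ 2·signedArea(BDA) = 2/3]
4. B_y = -3  [BA · ED = -13837/195 ∩ 2·signedArea(BDA) = 2/3]
   → B = (4/3, -3)

B = (4/3, -3)
E = (274/65, -512/65)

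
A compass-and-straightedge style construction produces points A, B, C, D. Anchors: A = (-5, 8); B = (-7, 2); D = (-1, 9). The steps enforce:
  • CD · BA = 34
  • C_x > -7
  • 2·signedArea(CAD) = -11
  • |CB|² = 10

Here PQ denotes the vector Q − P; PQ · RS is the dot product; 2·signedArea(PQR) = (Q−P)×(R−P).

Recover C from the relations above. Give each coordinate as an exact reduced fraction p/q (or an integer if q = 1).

C = (-6, 5)

1. C_x = -6  [2·signedArea(CAD) = -11 ∩ CD · BA = 34]
2. C_y = 5  [2·signedArea(CAD) = -11 ∩ CD · BA = 34]
   → C = (-6, 5)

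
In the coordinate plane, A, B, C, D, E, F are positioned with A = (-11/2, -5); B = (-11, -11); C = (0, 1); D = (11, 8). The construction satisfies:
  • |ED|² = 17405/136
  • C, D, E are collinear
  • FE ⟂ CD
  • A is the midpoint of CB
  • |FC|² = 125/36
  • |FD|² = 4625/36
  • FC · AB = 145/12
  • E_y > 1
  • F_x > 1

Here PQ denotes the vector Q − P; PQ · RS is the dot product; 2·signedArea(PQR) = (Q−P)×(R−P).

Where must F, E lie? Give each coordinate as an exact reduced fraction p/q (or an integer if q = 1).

1. F_x = 11/6  [line 11/2·x + 6·y + -217/12 = 0 ∩ |FC|² = 125/36]
2. F_y = 4/3  [line 11/2·x + 6·y + -217/12 = 0 ∩ |FC|² = 125/36]
   → F = (11/6, 4/3)
3. E_x = 99/68  [C, D, E are collinear ∩ FE ⟂ CD]
4. E_y = 131/68  [C, D, E are collinear ∩ FE ⟂ CD]
   → E = (99/68, 131/68)

E = (99/68, 131/68)
F = (11/6, 4/3)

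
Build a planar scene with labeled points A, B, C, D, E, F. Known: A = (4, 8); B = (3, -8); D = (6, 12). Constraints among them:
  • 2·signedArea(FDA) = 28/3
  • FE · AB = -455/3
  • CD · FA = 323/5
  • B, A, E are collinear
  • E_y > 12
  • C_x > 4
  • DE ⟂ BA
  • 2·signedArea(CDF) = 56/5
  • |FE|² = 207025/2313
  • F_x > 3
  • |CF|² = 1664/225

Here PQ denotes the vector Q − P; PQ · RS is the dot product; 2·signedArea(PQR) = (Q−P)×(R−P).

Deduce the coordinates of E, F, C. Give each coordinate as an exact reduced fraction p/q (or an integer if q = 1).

C = (21/5, 0)
E = (1094/257, 3112/257)
F = (11/3, 8/3)

1. E_x = 1094/257  [B, A, E are collinear ∩ DE ⟂ BA]
2. E_y = 3112/257  [B, A, E are collinear ∩ DE ⟂ BA]
   → E = (1094/257, 3112/257)
3. F_x = 11/3  [2·signedArea(FDA) = 28/3 ∩ FE · AB = -455/3]
4. F_y = 8/3  [2·signedArea(FDA) = 28/3 ∩ FE · AB = -455/3]
   → F = (11/3, 8/3)
5. C_x = 21/5  [CD · FA = 323/5 ∩ 2·signedArea(CDF) = 56/5]
6. C_y = 0  [CD · FA = 323/5 ∩ 2·signedArea(CDF) = 56/5]
   → C = (21/5, 0)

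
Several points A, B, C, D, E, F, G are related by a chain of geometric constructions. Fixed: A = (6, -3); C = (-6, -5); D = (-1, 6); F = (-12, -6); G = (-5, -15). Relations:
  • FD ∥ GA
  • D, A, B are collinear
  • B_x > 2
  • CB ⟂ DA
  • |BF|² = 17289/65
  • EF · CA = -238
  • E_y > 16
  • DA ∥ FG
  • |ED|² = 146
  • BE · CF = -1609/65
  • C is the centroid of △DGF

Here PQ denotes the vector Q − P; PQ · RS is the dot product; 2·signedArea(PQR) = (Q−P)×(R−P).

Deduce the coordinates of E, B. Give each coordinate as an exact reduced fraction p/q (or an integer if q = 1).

1. E_x = 4  [line -12·x + -2·y + 82 = 0 ∩ |ED|² = 146]
2. E_y = 17  [line -12·x + -2·y + 82 = 0 ∩ |ED|² = 146]
   → E = (4, 17)
3. B_x = 159/65  [D, A, B are collinear ∩ CB ⟂ DA]
4. B_y = 102/65  [D, A, B are collinear ∩ CB ⟂ DA]
   → B = (159/65, 102/65)

B = (159/65, 102/65)
E = (4, 17)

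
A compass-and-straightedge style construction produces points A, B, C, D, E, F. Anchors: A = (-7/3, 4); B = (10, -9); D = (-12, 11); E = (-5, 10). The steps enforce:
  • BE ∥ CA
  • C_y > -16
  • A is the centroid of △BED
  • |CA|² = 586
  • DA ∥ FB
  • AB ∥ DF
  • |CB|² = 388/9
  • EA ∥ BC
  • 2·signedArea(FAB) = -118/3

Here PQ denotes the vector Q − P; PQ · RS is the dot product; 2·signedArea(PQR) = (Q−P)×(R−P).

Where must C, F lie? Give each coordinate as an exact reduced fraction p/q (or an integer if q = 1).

1. C_x = 38/3  [BE ∥ CA ∩ EA ∥ BC]
2. C_y = -15  [BE ∥ CA ∩ EA ∥ BC]
   → C = (38/3, -15)
3. F_x = 1/3  [DA ∥ FB ∩ AB ∥ DF]
4. F_y = -2  [DA ∥ FB ∩ AB ∥ DF]
   → F = (1/3, -2)

C = (38/3, -15)
F = (1/3, -2)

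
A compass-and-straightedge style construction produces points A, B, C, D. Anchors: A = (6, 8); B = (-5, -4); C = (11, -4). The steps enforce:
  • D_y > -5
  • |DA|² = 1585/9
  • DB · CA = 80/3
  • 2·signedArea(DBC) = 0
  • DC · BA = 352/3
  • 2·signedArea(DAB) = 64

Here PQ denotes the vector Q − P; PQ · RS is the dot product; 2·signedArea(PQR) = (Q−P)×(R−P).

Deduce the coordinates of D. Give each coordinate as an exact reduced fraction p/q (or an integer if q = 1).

1. D_x = 1/3  [2·signedArea(DBC) = 0 ∩ DB · CA = 80/3]
2. D_y = -4  [2·signedArea(DBC) = 0 ∩ DB · CA = 80/3]
   → D = (1/3, -4)

D = (1/3, -4)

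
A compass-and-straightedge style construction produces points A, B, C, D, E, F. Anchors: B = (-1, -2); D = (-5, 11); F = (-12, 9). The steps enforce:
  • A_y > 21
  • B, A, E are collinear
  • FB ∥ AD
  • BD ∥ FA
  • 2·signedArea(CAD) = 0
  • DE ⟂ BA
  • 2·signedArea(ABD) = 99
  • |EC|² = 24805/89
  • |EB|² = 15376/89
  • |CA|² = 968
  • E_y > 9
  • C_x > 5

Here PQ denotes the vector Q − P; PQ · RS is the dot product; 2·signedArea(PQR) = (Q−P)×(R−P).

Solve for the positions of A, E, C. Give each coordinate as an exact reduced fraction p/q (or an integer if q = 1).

1. A_x = -16  [FB ∥ AD ∩ BD ∥ FA]
2. A_y = 22  [FB ∥ AD ∩ BD ∥ FA]
   → A = (-16, 22)
3. E_x = -709/89  [B, A, E are collinear ∩ DE ⟂ BA]
4. E_y = 814/89  [B, A, E are collinear ∩ DE ⟂ BA]
   → E = (-709/89, 814/89)
5. C_x = 6  [line 11·x + 11·y + -66 = 0 ∩ |CA|² = 968]
6. C_y = 0  [line 11·x + 11·y + -66 = 0 ∩ |CA|² = 968]
   → C = (6, 0)

A = (-16, 22)
C = (6, 0)
E = (-709/89, 814/89)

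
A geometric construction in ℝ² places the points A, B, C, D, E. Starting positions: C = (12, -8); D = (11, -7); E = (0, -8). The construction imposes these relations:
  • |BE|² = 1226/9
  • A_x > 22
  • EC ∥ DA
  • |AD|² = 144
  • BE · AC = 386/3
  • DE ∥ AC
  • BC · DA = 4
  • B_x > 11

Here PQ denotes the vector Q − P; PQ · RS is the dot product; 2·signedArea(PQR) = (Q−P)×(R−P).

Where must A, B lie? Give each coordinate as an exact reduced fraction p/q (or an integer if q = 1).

A = (23, -7)
B = (35/3, -23/3)

1. A_x = 23  [DE ∥ AC ∩ EC ∥ DA]
2. A_y = -7  [DE ∥ AC ∩ EC ∥ DA]
   → A = (23, -7)
3. B_x = 35/3  [BC · DA = 4 ∩ BE · AC = 386/3]
4. B_y = -23/3  [BC · DA = 4 ∩ BE · AC = 386/3]
   → B = (35/3, -23/3)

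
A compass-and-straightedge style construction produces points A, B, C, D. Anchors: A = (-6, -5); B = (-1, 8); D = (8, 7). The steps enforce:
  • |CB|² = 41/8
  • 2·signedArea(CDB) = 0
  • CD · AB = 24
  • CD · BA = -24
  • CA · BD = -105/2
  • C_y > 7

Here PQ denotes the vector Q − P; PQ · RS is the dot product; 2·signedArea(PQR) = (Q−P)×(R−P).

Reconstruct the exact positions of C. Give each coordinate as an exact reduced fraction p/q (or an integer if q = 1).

C = (5/4, 31/4)

1. C_x = 5/4  [2·signedArea(CDB) = 0 ∩ CD · AB = 24]
2. C_y = 31/4  [2·signedArea(CDB) = 0 ∩ CD · AB = 24]
   → C = (5/4, 31/4)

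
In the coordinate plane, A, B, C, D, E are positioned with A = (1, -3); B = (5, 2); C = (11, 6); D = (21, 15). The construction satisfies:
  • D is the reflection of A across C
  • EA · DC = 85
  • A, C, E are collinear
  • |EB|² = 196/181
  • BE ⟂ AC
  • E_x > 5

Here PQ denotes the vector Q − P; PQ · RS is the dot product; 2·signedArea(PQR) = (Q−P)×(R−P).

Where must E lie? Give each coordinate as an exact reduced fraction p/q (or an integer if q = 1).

E = (1031/181, 222/181)

1. E_x = 1031/181  [A, C, E are collinear ∩ BE ⟂ AC]
2. E_y = 222/181  [A, C, E are collinear ∩ BE ⟂ AC]
   → E = (1031/181, 222/181)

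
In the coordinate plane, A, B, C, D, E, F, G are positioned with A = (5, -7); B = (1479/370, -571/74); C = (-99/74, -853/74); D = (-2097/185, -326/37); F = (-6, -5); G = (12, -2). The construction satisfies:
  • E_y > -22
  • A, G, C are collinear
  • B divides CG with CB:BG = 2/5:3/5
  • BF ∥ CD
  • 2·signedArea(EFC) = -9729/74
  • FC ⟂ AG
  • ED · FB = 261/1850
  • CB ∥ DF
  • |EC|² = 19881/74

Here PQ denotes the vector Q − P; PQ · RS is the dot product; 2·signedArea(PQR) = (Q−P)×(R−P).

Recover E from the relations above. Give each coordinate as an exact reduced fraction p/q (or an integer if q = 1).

1. E_x = -543/37  [2·signedArea(EFC) = -9729/74 ∩ ED · FB = 261/1850]
2. E_y = -779/37  [2·signedArea(EFC) = -9729/74 ∩ ED · FB = 261/1850]
   → E = (-543/37, -779/37)

E = (-543/37, -779/37)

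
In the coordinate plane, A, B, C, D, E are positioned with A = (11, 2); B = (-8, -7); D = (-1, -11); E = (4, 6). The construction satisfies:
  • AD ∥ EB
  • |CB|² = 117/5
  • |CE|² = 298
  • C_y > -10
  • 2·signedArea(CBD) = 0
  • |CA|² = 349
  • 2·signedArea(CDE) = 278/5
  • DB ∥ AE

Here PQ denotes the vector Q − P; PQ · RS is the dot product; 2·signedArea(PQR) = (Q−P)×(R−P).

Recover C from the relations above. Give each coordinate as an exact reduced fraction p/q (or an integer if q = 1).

1. C_x = -19/5  [2·signedArea(CBD) = 0 ∩ 2·signedArea(CDE) = 278/5]
2. C_y = -47/5  [2·signedArea(CBD) = 0 ∩ 2·signedArea(CDE) = 278/5]
   → C = (-19/5, -47/5)

C = (-19/5, -47/5)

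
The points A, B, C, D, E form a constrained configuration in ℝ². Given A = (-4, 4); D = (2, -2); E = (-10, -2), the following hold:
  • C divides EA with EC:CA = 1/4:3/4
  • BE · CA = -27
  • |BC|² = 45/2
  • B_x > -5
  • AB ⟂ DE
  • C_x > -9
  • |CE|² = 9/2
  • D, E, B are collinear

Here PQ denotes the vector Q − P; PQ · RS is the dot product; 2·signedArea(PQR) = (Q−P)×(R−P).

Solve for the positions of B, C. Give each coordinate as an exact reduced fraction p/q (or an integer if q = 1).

1. B_x = -4  [D, E, B are collinear ∩ AB ⟂ DE]
2. B_y = -2  [D, E, B are collinear ∩ AB ⟂ DE]
   → B = (-4, -2)
3. C_x = -17/2  [C divides EA with EC:CA = 1/4:3/4]
4. C_y = -1/2  [C divides EA with EC:CA = 1/4:3/4]
   → C = (-17/2, -1/2)

B = (-4, -2)
C = (-17/2, -1/2)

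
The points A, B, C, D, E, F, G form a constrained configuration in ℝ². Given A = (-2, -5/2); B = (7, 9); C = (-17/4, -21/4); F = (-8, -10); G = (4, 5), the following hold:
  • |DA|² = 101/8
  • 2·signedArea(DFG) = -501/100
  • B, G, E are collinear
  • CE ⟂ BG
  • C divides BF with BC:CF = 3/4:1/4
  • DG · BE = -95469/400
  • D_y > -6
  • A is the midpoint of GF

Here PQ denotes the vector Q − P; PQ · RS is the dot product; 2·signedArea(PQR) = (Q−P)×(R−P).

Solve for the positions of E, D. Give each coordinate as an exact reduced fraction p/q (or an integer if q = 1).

D = (-401/100, -543/100)
E = (-389/100, -138/25)

1. E_x = -389/100  [B, G, E are collinear ∩ CE ⟂ BG]
2. E_y = -138/25  [B, G, E are collinear ∩ CE ⟂ BG]
   → E = (-389/100, -138/25)
3. D_x = -401/100  [DG · BE = -95469/400 ∩ 2·signedArea(DFG) = -501/100]
4. D_y = -543/100  [DG · BE = -95469/400 ∩ 2·signedArea(DFG) = -501/100]
   → D = (-401/100, -543/100)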